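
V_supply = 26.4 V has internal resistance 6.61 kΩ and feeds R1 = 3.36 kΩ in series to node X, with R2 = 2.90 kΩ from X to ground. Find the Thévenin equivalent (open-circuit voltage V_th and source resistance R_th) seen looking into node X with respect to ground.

R1' = 6.61 + 3.36 = 9.970 kΩ (source resistance + R1).
V_th is the unloaded tap voltage: V_supply · R2/(R1'+R2) = 26.4 × 0.2253 = 5.949 V.
With V_supply suppressed (replaced by a short), R_th = R1' ‖ R2 = (9.970 × 2.90)/(9.970 + 2.90) = 2.247 kΩ.

V_th ≈ 5.95 V, R_th ≈ 2.25 kΩ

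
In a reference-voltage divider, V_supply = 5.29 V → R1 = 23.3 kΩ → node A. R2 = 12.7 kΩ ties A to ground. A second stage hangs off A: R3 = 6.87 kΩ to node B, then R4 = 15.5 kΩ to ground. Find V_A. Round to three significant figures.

The second stage (R3 + R4 = 22.37 kΩ) loads node A in parallel with R2.
Effective lower resistance at A: R2 ‖ 22.37 = 8.101 kΩ.
So V_A = 5.29 × 0.2580 = 1.365 V.

V_A ≈ 1.36 V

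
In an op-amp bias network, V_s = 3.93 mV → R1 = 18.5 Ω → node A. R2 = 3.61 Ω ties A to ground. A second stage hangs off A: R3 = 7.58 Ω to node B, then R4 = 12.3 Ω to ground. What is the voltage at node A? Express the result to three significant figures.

Looking into the second stage from A: R3 + R4 = 19.88 Ω appears in parallel with R2.
Effective lower resistance at A: R2 ‖ 19.88 = 3.055 Ω.
First divider: V_A = V_s · 3.055/(18.5 + 3.055) = 0.5570 mV.

V_A ≈ 0.557 mV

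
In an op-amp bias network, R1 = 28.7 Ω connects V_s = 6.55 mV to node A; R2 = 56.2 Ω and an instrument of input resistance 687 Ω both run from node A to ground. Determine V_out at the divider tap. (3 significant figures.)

V_out ≈ 4.22 mV

R2 ‖ R_L = (56.2 × 687)/(56.2 + 687) = 51.95 Ω.
Now apply the divider: V_out = 6.55 × 0.6441 = 4.219 mV.
(Unloaded it would be 4.34 mV; the load pulls it down.)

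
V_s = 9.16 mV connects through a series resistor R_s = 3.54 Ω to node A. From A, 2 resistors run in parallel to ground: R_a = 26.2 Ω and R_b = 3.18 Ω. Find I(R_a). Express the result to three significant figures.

Equivalent of the parallel group: R_p = 2.836 Ω.
V_A = 9.16 × 2.836/6.376 = 4.074 mV.
Branch current I = V_A/R_a = 4.074/26.2 = 0.1555 mA.

I ≈ 0.156 mA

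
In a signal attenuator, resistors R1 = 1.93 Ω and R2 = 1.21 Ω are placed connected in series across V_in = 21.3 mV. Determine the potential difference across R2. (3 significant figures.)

V ≈ 8.21 mV

Series total: ΣR = 1.93 + 1.21 = 3.140 Ω.
V = V_in · R/ΣR = 21.3 × 0.3854 = 8.208 mV.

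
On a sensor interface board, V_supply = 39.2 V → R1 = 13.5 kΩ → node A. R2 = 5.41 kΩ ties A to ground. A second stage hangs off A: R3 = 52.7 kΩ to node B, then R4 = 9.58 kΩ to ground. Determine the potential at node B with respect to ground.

Looking into the second stage from A: R3 + R4 = 62.28 kΩ appears in parallel with R2.
Effective lower resistance at A: R2 ‖ 62.28 = 4.978 kΩ.
First divider: V_A = V_supply · 4.978/(13.5 + 4.978) = 10.56 V.
Then the unloaded second divider: V_B = V_A × R4/(R3+R4) = 10.56 × 0.1538 = 1.624 V.

V_B ≈ 1.62 V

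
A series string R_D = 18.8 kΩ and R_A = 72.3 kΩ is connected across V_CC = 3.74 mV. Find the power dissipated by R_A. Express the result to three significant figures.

P ≈ 0.122 nW

The common current is I = 3.74/91.10 = 0.04105 µA.
V(R_A) = I·R = 2.968 mV; P = V·I = 2.968 × 0.04105 = 0.1219 nW.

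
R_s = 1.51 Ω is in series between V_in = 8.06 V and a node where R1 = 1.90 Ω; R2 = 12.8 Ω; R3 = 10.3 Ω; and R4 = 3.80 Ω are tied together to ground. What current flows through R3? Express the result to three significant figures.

I ≈ 0.319 A

Equivalent of the parallel group: R_p = 1.037 Ω.
V_A by voltage divider: V_A = 8.06 × 1.037/(1.51 + 1.037) = 3.281 V.
Branch current I = V_A/R3 = 3.281/10.3 = 0.3185 A.
(Equivalently: I_total = 3.165 A, then current-divider fraction G_k/ΣG = 0.1006.)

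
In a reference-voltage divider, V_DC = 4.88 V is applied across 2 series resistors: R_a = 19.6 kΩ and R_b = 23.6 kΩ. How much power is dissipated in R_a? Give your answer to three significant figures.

The common current is I = 4.88/43.20 = 0.1130 mA.
V(R_a) = I·R = 2.214 V; P = V·I = 2.214 × 0.1130 = 0.2501 mW.

P ≈ 0.250 mW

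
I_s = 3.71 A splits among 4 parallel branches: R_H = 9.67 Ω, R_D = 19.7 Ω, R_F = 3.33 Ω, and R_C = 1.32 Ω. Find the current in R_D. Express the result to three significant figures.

I ≈ 0.155 A

Conductances: ΣG = 1/9.67 + 1/19.7 + 1/3.33 + 1/1.32 = 1.212 (1/Ω).
By the current-divider rule, I = I_s · G_k/ΣG = 3.71 × 0.04188 = 0.1554 A.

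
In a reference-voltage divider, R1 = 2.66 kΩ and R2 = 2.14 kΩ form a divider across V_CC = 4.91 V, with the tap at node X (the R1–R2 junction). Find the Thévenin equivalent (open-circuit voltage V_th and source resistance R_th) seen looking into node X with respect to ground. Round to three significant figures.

V_th ≈ 2.19 V, R_th ≈ 1.19 kΩ

V_th is the unloaded tap voltage: V_CC · R2/(R1+R2) = 4.91 × 0.4458 = 2.189 V.
With V_CC suppressed (replaced by a short), R_th = R1 ‖ R2 = (2.660 × 2.14)/(2.660 + 2.14) = 1.186 kΩ.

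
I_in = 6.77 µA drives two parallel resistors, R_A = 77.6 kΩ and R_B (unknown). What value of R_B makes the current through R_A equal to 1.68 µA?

R_B ≈ 25.6 kΩ

Two-branch current divider: I_A = I_in · R_B/(R_A + R_B).
1.68/6.77 = R_B/(R_A + R_B) → R_B = R_A · (0.2482)/(1 − 0.2482) = 77.6 × 0.3301 = 25.61 kΩ.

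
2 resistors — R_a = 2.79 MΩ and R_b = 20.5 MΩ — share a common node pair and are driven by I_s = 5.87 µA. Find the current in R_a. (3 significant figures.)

For two parallel branches, I_k = I_s · (other R)/(sum of R).
So I = 5.87 × 20.5/23.29 = 5.167 µA.

I ≈ 5.17 µA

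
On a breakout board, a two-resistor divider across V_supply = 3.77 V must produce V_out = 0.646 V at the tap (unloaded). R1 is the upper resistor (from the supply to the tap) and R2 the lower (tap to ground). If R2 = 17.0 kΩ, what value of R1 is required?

R1 ≈ 82.2 kΩ

V_out/V_supply = R2/(R1+R2) = 0.1714.
So R1 = R2 · (V_supply/V_out − 1) = 17.0 × (3.77/0.646 − 1) = 17.0 × 4.836 = 82.21 kΩ.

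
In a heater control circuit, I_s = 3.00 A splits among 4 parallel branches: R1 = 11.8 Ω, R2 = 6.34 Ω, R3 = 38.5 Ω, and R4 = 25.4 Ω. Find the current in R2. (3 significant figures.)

I ≈ 1.54 A

Total conductance ΣG = 1/11.8 + 1/6.34 + 1/38.5 + 1/25.4 = 0.3078 (units of 1/Ω).
R2 takes the fraction G_k/ΣG = 0.1577/0.3078 = 0.5124, so I = 3.00 × 0.5124 = 1.537 A.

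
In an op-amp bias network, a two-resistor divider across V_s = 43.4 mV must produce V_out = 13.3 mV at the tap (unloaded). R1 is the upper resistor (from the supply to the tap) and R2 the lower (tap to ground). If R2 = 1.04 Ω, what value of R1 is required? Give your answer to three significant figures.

V_out/V_s = R2/(R1+R2) = 0.3065.
R1 = R2·(1/k − 1) = 1.04 × 2.263 = 2.354 Ω.

R1 ≈ 2.35 Ω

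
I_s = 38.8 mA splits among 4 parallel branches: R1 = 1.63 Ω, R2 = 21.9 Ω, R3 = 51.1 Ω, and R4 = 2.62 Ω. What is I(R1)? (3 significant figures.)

Total conductance ΣG = 1/1.63 + 1/21.9 + 1/51.1 + 1/2.62 = 1.060 (units of 1/Ω).
By the current-divider rule, I = I_s · G_k/ΣG = 38.8 × 0.5785 = 22.45 mA.

I ≈ 22.4 mA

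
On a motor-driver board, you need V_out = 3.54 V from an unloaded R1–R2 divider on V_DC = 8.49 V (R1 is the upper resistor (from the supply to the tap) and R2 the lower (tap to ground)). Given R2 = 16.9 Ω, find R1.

R1 ≈ 23.6 Ω

The divider ratio is R2/(R1+R2) = 3.54/8.49 = 0.4170.
Rearranging, R1 = R2·(1−k)/k = 16.9 × 1.398 = 23.63 Ω.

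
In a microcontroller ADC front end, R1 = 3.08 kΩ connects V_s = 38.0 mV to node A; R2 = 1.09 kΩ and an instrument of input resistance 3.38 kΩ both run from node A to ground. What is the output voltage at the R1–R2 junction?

V_out ≈ 8.02 mV

The load sits in parallel with R2, giving an effective lower resistance R2' = R2·R_L/(R2+R_L) = 0.8242 kΩ.
Then V_out = V_s · R2'/(R1 + R2') = 38.0 × 0.8242/3.904 = 8.022 mV.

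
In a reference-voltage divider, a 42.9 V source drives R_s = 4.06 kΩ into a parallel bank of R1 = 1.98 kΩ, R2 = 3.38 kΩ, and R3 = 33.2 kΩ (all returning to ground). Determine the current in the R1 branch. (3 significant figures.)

I ≈ 4.95 mA

Combine the parallel branches: R_p = (1/1.98 + 1/3.38 + 1/33.2)⁻¹ = 1.203 kΩ.
Node voltage V_A = V_CC · R_p/(R_s + R_p) = 42.9 × 0.2286 = 9.808 V.
I(R1) = V_A / R1 = 9.808/1.98 = 4.954 mA.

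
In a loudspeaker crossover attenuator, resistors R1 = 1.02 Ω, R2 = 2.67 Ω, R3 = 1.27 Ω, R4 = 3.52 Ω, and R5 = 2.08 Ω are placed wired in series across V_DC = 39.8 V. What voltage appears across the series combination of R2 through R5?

Series total: ΣR = 1.02 + 2.67 + 1.27 + 3.52 + 2.08 = 10.56 Ω.
R_{R2..R5} = 2.67 + 1.27 + 3.52 + 2.08 = 9.540 Ω.
Voltage divider: V = V_DC · (9.540 / 10.56) = 39.8 × 0.9034 = 35.96 V.

V ≈ 36.0 V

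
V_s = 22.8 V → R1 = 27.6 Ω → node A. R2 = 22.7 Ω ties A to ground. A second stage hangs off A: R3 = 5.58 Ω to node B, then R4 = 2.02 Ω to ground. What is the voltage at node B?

V_B ≈ 1.04 V

The second stage (R3 + R4 = 7.600 Ω) loads node A in parallel with R2.
R2 ‖ (R3+R4) = 5.694 Ω.
V_A = 22.8 × 5.694/(27.6 + 5.694) = 3.899 V.
Stage 2 is unloaded, so V_B = V_A · R4/(R3+R4) = 3.899 × 2.02/7.600 = 1.036 V.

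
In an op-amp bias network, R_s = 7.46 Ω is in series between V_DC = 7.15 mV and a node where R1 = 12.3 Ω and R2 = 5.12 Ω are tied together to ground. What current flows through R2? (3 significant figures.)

Equivalent of the parallel group: R_p = 3.615 Ω.
V_A by voltage divider: V_A = 7.15 × 3.615/(7.46 + 3.615) = 2.334 mV.
I(R2) = V_A / R2 = 2.334/5.12 = 0.4558 mA.

I ≈ 0.456 mA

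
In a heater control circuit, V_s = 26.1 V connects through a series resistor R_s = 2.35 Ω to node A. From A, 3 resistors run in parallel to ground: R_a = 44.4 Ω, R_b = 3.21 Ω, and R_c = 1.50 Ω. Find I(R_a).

Combine the parallel branches: R_p = (1/44.4 + 1/3.21 + 1/1.50)⁻¹ = 0.9993 Ω.
V_A by voltage divider: V_A = 26.1 × 0.9993/(2.35 + 0.9993) = 7.787 V.
I(R_a) = V_A / R_a = 7.787/44.4 = 0.1754 A.

I ≈ 0.175 A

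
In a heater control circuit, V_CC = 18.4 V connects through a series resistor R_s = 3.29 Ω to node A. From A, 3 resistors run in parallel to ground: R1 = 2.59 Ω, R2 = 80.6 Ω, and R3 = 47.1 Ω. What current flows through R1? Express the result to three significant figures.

Combine the parallel branches: R_p = (1/2.59 + 1/80.6 + 1/47.1)⁻¹ = 2.382 Ω.
V_A by voltage divider: V_A = 18.4 × 2.382/(3.29 + 2.382) = 7.728 V.
Branch current I = V_A/R1 = 7.728/2.59 = 2.984 A.

I ≈ 2.98 A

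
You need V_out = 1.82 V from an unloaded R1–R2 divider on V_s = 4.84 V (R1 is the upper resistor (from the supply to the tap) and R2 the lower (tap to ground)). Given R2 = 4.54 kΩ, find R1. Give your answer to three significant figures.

R1 ≈ 7.53 kΩ

Required fraction k = V_out/V_s = 0.3760.
So R1 = R2 · (V_s/V_out − 1) = 4.54 × (4.84/1.82 − 1) = 4.54 × 1.659 = 7.533 kΩ.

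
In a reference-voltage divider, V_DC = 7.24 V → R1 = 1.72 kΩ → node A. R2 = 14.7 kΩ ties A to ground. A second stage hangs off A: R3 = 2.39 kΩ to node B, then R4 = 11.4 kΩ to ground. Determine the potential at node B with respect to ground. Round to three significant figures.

The second stage (R3 + R4 = 13.79 kΩ) loads node A in parallel with R2.
Effective lower resistance at A: R2 ‖ 13.79 = 7.115 kΩ.
First divider: V_A = V_DC · 7.115/(1.72 + 7.115) = 5.831 V.
V_B = V_A × 0.8267 = 4.820 V.

V_B ≈ 4.82 V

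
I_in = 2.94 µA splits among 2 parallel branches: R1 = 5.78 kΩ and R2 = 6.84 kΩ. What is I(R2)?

I ≈ 1.35 µA

With just two branches, the current splits inversely with resistance.
I(R2) = 2.94 × 5.78/(5.78 + 6.84) = 2.94 × 0.4580 = 1.347 µA.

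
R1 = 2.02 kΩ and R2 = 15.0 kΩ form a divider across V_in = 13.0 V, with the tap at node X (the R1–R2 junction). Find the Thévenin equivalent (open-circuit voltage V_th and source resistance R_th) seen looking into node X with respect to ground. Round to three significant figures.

V_th is the unloaded tap voltage: V_in · R2/(R1+R2) = 13.0 × 0.8813 = 11.46 V.
Looking into X with the source shorted: R_th = R1·R2/(R1+R2) = 2.020 × 15.0/17.02 = 1.780 kΩ.

V_th ≈ 11.5 V, R_th ≈ 1.78 kΩ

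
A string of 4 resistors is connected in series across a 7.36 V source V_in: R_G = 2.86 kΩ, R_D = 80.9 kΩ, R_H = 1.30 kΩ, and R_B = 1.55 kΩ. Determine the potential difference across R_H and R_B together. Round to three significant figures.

V ≈ 0.242 V

Series total: ΣR = 2.86 + 80.9 + 1.30 + 1.55 = 86.61 kΩ.
R_{R_H..R_B} = 1.30 + 1.55 = 2.850 kΩ.
V = V_in · R/ΣR = 7.36 × 0.03291 = 0.2422 V.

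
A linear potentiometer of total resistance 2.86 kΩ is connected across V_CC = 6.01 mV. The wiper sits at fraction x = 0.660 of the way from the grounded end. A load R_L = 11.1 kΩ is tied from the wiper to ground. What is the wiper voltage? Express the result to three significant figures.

V_out ≈ 3.75 mV

Lower segment x·R_p = 1.888 kΩ; upper segment (1−x)·R_p = 0.9724 kΩ.
R_L loads the lower segment: effective lower R = 1.613 kΩ.
Then V_out = V_CC · 1.613/(0.9724 + 1.613) = 3.750 mV.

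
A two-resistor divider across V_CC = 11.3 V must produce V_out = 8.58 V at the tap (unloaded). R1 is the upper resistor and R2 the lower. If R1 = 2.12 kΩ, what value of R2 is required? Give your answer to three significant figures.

The divider ratio is R2/(R1+R2) = 8.58/11.3 = 0.7593.
So R2 = R1 · V_out/(V_CC − V_out) = 2.12 × 8.58/(11.3 − 8.58) = 2.12 × 3.154 = 6.687 kΩ.

R2 ≈ 6.69 kΩ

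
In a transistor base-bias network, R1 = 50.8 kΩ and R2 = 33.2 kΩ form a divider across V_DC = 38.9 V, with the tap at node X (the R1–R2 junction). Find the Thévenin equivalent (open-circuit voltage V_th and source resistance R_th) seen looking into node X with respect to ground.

V_th ≈ 15.4 V, R_th ≈ 20.1 kΩ

With X open, the divider is unloaded: V_th = 38.9 × 33.2/84.00 = 15.37 V.
Zeroing V_DC shorts the top of R1 to ground, so R_th = R1 ‖ R2 = 20.08 kΩ.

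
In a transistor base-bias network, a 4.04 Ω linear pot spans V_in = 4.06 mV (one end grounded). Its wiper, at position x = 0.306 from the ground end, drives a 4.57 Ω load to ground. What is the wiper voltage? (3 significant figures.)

The pot divides into 2.804 Ω above the wiper and 1.236 Ω below.
(x·R_p) ‖ R_L = 0.9730 Ω.
Loaded-divider output: V_out = 4.06 × 0.2576 = 1.046 mV.
(Unloaded: V_out = x·V_in = 1.24 mV.)

V_out ≈ 1.05 mV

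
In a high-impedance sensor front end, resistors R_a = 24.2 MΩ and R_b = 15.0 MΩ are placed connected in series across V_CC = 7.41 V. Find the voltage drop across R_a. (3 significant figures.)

ΣR = 24.2 + 15.0 = 39.20 MΩ.
V = V_CC · R/ΣR = 7.41 × 0.6173 = 4.575 V.

V ≈ 4.57 V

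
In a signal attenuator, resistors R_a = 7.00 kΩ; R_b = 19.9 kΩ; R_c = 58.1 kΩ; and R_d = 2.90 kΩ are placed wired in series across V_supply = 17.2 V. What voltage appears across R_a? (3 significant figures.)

ΣR = 7.00 + 19.9 + 58.1 + 2.90 = 87.90 kΩ.
V = V_supply · R/ΣR = 17.2 × 0.07964 = 1.370 V.

V ≈ 1.37 V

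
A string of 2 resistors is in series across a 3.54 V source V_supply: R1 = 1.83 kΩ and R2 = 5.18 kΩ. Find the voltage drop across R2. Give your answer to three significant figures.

V ≈ 2.62 V

Total series resistance ΣR = 1.83 + 5.18 = 7.010 kΩ.
By the voltage-divider rule, V = 3.54 × 5.180/7.010 = 2.616 V.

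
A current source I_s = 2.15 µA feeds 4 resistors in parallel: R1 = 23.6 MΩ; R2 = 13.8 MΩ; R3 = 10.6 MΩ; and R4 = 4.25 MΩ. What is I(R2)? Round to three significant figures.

Conductances: ΣG = 1/23.6 + 1/13.8 + 1/10.6 + 1/4.25 = 0.4445 (1/MΩ).
By the current-divider rule, I = I_s · G_k/ΣG = 2.15 × 0.1630 = 0.3505 µA.

I ≈ 0.351 µA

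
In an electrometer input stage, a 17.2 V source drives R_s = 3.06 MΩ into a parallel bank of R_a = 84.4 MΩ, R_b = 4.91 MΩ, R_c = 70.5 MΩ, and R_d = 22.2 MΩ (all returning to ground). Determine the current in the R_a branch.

I ≈ 0.111 µA

Equivalent of the parallel group: R_p = 3.640 MΩ.
V_A by voltage divider: V_A = 17.2 × 3.640/(3.06 + 3.640) = 9.344 V.
I(R_a) = V_A / R_a = 9.344/84.4 = 0.1107 µA.
(Check via current divider: I_total = 2.567 µA; share G_k/ΣG = 0.04313 → same result.)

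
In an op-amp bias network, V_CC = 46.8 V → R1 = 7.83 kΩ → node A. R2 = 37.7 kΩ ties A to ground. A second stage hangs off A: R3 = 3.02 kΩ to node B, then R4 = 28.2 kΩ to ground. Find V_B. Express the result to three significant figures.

V_B ≈ 29.0 V

Node A sees R2 in parallel with the series input of stage 2, R3 + R4 = 31.22 kΩ.
R2 ‖ (R3+R4) = 17.08 kΩ.
So V_A = 46.8 × 0.6856 = 32.09 V.
Stage 2 is unloaded, so V_B = V_A · R4/(R3+R4) = 32.09 × 28.2/31.22 = 28.98 V.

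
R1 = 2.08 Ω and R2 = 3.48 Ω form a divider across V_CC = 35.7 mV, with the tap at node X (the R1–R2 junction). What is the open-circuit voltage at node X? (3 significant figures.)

V_th ≈ 22.3 mV

Open-circuit (no load on X): V_th = V_CC · R2/(R1 + R2) = 35.7 × 3.48/(2.080 + 3.48) = 22.34 mV.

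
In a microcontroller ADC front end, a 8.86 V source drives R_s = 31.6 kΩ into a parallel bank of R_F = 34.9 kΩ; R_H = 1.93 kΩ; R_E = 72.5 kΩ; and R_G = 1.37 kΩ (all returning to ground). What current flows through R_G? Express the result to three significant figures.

I ≈ 0.155 mA

Parallel bank: R_p = 1/(1/34.9 + 1/1.93 + 1/72.5 + 1/1.37) = 0.7749 kΩ.
V_A by voltage divider: V_A = 8.86 × 0.7749/(31.6 + 0.7749) = 0.2121 V.
I(R_G) = V_A / R_G = 0.2121/1.37 = 0.1548 mA.
(Check via current divider: I_total = 0.2737 mA; share G_k/ΣG = 0.5656 → same result.)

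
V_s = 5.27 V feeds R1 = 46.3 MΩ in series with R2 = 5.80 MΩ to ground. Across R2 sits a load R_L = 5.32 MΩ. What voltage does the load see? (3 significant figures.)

V_out ≈ 0.298 V

First combine the lower leg with the load: R2 ‖ R_L = 2.775 MΩ.
Now apply the divider: V_out = 5.27 × 0.05654 = 0.2980 V.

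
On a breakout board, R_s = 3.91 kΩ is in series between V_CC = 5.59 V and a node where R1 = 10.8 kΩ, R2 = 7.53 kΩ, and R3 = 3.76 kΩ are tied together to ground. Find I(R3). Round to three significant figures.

I ≈ 0.509 mA

Equivalent of the parallel group: R_p = 2.035 kΩ.
V_A = 5.59 × 2.035/5.945 = 1.914 V.
Branch current I = V_A/R3 = 1.914/3.76 = 0.5089 mA.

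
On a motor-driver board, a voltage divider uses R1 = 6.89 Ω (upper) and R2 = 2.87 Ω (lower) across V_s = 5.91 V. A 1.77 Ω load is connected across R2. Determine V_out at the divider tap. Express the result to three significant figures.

V_out ≈ 0.810 V

First combine the lower leg with the load: R2 ‖ R_L = 1.095 Ω.
Then V_out = V_s · R2'/(R1 + R2') = 5.91 × 1.095/7.985 = 0.8103 V.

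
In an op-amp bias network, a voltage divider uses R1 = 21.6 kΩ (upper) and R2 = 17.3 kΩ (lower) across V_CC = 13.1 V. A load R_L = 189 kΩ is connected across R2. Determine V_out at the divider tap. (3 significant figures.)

The load sits in parallel with R2, giving an effective lower resistance R2' = R2·R_L/(R2+R_L) = 15.85 kΩ.
Now apply the divider: V_out = 13.1 × 0.4232 = 5.544 V.

V_out ≈ 5.54 V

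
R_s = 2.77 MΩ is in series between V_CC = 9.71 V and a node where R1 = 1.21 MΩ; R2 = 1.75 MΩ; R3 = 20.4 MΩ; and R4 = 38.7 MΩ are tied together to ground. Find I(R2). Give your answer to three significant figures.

Equivalent of the parallel group: R_p = 0.6790 MΩ.
Node voltage V_A = V_CC · R_p/(R_s + R_p) = 9.71 × 0.1969 = 1.912 V.
I(R2) = V_A / R2 = 1.912/1.75 = 1.092 µA.
(Equivalently: I_total = 2.815 µA, then current-divider fraction G_k/ΣG = 0.3880.)

I ≈ 1.09 µA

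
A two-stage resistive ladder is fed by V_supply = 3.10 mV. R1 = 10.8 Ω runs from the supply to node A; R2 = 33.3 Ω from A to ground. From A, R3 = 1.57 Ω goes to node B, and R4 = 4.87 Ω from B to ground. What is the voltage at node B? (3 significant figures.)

Node A sees R2 in parallel with the series input of stage 2, R3 + R4 = 6.440 Ω.
R2 ‖ (R3+R4) = 5.396 Ω.
First divider: V_A = V_supply · 5.396/(10.8 + 5.396) = 1.033 mV.
Stage 2 is unloaded, so V_B = V_A · R4/(R3+R4) = 1.033 × 4.87/6.440 = 0.7811 mV.

V_B ≈ 0.781 mV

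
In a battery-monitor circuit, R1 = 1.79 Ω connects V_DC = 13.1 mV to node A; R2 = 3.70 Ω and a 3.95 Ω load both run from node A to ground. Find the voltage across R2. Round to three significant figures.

R2 ‖ R_L = (3.70 × 3.95)/(3.70 + 3.95) = 1.910 Ω.
Voltage divider with the loaded lower leg: V_out = 13.1 × 1.910/(1.79 + 1.910) = 13.1 × 0.5163 = 6.763 mV.
(Unloaded it would be 8.83 mV; the load pulls it down.)

V_out ≈ 6.76 mV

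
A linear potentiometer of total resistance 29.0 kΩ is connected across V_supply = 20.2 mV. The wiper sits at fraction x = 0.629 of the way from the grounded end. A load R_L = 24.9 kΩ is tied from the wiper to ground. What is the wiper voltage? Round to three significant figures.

Split the track: R_lower = x·R_p = 18.24 kΩ, R_upper = (1−x)·R_p = 10.76 kΩ.
R_L loads the lower segment: effective lower R = 10.53 kΩ.
Then V_out = V_supply · 10.53/(10.76 + 10.53) = 9.991 mV.

V_out ≈ 9.99 mV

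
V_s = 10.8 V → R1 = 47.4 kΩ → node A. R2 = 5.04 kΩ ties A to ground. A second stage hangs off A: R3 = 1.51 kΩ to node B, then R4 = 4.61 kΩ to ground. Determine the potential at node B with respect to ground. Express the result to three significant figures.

V_B ≈ 0.448 V

Node A sees R2 in parallel with the series input of stage 2, R3 + R4 = 6.120 kΩ.
R2 ‖ (R3+R4) = 2.764 kΩ.
So V_A = 10.8 × 0.05510 = 0.5950 V.
Stage 2 is unloaded, so V_B = V_A · R4/(R3+R4) = 0.5950 × 4.61/6.120 = 0.4482 V.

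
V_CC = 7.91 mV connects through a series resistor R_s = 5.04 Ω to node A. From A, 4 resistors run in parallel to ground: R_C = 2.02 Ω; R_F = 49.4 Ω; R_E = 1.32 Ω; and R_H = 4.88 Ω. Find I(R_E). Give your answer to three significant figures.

Equivalent of the parallel group: R_p = 0.6767 Ω.
Node voltage V_A = V_CC · R_p/(R_s + R_p) = 7.91 × 0.1184 = 0.9363 mV.
Branch current I = V_A/R_E = 0.9363/1.32 = 0.7093 mA.

I ≈ 0.709 mA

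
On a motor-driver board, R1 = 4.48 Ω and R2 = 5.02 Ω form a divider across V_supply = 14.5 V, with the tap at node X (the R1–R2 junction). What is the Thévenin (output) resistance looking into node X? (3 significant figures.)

R_th ≈ 2.37 Ω

Zeroing V_supply shorts the top of R1 to ground, so R_th = R1 ‖ R2 = 2.367 Ω.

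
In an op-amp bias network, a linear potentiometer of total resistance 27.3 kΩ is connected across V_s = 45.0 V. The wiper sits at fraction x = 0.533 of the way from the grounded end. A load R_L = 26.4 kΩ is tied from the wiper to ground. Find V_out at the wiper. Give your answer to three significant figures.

The pot divides into 12.75 kΩ above the wiper and 14.55 kΩ below.
Lower segment in parallel with the load: 14.55 ‖ 26.4 = 9.381 kΩ.
V_out = 45.0 × 9.381/(12.75 + 9.381) = 19.08 V.

V_out ≈ 19.1 V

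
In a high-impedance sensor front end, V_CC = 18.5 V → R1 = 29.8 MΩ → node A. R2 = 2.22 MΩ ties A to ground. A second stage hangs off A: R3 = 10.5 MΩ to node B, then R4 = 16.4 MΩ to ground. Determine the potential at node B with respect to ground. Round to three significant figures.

The second stage (R3 + R4 = 26.90 MΩ) loads node A in parallel with R2.
Effective lower resistance at A: R2 ‖ 26.90 = 2.051 MΩ.
First divider: V_A = V_CC · 2.051/(29.8 + 2.051) = 1.191 V.
Stage 2 is unloaded, so V_B = V_A · R4/(R3+R4) = 1.191 × 16.4/26.90 = 0.7262 V.

V_B ≈ 0.726 V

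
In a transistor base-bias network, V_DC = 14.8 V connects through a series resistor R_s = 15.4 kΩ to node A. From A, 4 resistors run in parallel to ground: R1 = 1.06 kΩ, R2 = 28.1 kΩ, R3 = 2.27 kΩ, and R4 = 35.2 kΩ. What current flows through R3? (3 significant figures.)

Parallel bank: R_p = 1/(1/1.06 + 1/28.1 + 1/2.27 + 1/35.2) = 0.6906 kΩ.
Node voltage V_A = V_DC · R_p/(R_s + R_p) = 14.8 × 0.04292 = 0.6352 V.
Branch current I = V_A/R3 = 0.6352/2.27 = 0.2798 mA.
(Equivalently: I_total = 0.9198 mA, then current-divider fraction G_k/ΣG = 0.3042.)

I ≈ 0.280 mA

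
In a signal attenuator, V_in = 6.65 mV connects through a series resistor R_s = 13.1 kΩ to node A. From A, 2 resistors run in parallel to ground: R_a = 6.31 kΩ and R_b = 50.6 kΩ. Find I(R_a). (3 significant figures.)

I ≈ 0.316 µA

Combine the parallel branches: R_p = (1/6.31 + 1/50.6)⁻¹ = 5.610 kΩ.
Node voltage V_A = V_in · R_p/(R_s + R_p) = 6.65 × 0.2999 = 1.994 mV.
Branch current I = V_A/R_a = 1.994/6.31 = 0.3160 µA.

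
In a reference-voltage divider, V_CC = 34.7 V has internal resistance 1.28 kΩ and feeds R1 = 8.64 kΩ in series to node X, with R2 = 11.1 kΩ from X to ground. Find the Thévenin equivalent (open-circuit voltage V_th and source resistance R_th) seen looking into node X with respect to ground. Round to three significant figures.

R1' = 1.28 + 8.64 = 9.920 kΩ (source resistance + R1).
With X open, the divider is unloaded: V_th = 34.7 × 11.1/21.02 = 18.32 V.
With V_CC suppressed (replaced by a short), R_th = R1' ‖ R2 = (9.920 × 11.1)/(9.920 + 11.1) = 5.238 kΩ.

V_th ≈ 18.3 V, R_th ≈ 5.24 kΩ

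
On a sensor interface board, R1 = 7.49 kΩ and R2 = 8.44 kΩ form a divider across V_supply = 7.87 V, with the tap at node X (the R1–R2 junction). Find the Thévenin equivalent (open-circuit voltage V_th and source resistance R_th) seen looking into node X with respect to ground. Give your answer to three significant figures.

V_th is the unloaded tap voltage: V_supply · R2/(R1+R2) = 7.87 × 0.5298 = 4.170 V.
Zeroing V_supply shorts the top of R1 to ground, so R_th = R1 ‖ R2 = 3.968 kΩ.

V_th ≈ 4.17 V, R_th ≈ 3.97 kΩ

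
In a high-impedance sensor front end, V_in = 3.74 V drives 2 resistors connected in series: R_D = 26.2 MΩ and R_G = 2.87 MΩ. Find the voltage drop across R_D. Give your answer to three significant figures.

V ≈ 3.37 V

ΣR = 26.2 + 2.87 = 29.07 MΩ.
Voltage divider: V = V_in · (26.20 / 29.07) = 3.74 × 0.9013 = 3.371 V.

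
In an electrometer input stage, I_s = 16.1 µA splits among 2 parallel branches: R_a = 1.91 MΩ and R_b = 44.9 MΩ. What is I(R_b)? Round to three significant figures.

I ≈ 0.657 µA

For two parallel branches, I_k = I_s · (other R)/(sum of R).
I(R_b) = 16.1 × 1.91/(1.91 + 44.9) = 16.1 × 0.04080 = 0.6569 µA.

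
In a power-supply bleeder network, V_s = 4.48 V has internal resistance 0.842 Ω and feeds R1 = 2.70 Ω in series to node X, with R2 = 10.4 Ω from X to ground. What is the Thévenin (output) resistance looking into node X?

R_th ≈ 2.64 Ω

R1' = 0.842 + 2.70 = 3.542 Ω (source resistance + R1).
Zeroing V_s shorts the top of R1' to ground, so R_th = R1' ‖ R2 = 2.642 Ω.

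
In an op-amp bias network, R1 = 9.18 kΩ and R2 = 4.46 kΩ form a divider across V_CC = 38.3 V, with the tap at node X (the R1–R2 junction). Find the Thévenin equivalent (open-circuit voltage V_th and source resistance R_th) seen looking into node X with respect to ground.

V_th ≈ 12.5 V, R_th ≈ 3.00 kΩ

Open-circuit (no load on X): V_th = V_CC · R2/(R1 + R2) = 38.3 × 4.46/(9.180 + 4.46) = 12.52 V.
Zeroing V_CC shorts the top of R1 to ground, so R_th = R1 ‖ R2 = 3.002 kΩ.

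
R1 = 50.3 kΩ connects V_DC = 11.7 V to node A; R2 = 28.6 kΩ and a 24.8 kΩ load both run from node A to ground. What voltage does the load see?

V_out ≈ 2.44 V

The load sits in parallel with R2, giving an effective lower resistance R2' = R2·R_L/(R2+R_L) = 13.28 kΩ.
Then V_out = V_DC · R2'/(R1 + R2') = 11.7 × 13.28/63.58 = 2.444 V.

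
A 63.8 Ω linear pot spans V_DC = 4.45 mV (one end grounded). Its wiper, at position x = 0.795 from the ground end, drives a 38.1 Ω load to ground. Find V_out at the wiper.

V_out ≈ 2.78 mV

Lower segment x·R_p = 50.72 Ω; upper segment (1−x)·R_p = 13.08 Ω.
Lower segment in parallel with the load: 50.72 ‖ 38.1 = 21.76 Ω.
V_out = 4.45 × 21.76/(13.08 + 21.76) = 2.779 mV.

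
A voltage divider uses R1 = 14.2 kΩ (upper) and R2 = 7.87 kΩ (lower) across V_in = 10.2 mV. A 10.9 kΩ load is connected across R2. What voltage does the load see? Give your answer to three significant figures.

V_out ≈ 2.48 mV

First combine the lower leg with the load: R2 ‖ R_L = 4.570 kΩ.
Now apply the divider: V_out = 10.2 × 0.2435 = 2.484 mV.
(Unloaded it would be 3.64 mV; the load pulls it down.)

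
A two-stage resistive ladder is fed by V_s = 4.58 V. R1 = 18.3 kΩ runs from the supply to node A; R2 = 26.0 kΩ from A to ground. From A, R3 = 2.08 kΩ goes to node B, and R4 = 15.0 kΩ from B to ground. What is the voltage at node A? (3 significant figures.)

V_A ≈ 1.65 V

The second stage (R3 + R4 = 17.08 kΩ) loads node A in parallel with R2.
Effective lower resistance at A: R2 ‖ 17.08 = 10.31 kΩ.
V_A = 4.58 × 10.31/(18.3 + 10.31) = 1.650 V.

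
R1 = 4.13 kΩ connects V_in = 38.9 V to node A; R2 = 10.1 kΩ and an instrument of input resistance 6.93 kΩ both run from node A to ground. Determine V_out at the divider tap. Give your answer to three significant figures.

V_out ≈ 19.4 V

R2 ‖ R_L = (10.1 × 6.93)/(10.1 + 6.93) = 4.110 kΩ.
Voltage divider with the loaded lower leg: V_out = 38.9 × 4.110/(4.13 + 4.110) = 38.9 × 0.4988 = 19.40 V.
(Unloaded it would be 27.6 V; the load pulls it down.)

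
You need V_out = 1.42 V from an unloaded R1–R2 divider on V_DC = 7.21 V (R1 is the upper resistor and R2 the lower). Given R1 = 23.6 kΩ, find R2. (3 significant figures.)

R2 ≈ 5.79 kΩ

V_out/V_DC = R2/(R1+R2) = 0.1969.
Rearranging, R2 = R1·k/(1−k) = 23.6 × 0.2453 = 5.788 kΩ.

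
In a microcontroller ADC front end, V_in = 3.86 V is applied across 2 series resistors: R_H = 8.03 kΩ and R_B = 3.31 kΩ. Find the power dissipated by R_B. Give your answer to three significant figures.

ΣR = 11.34 kΩ → I = 3.86/11.34 = 0.3404 mA.
V(R_B) = I·R = 1.127 V; P = V·I = 1.127 × 0.3404 = 0.3835 mW.

P ≈ 0.384 mW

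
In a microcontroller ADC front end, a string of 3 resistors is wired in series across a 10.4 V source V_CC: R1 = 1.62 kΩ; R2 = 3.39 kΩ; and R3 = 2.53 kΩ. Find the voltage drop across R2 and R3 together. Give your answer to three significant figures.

ΣR = 1.62 + 3.39 + 2.53 = 7.540 kΩ.
R_{R2..R3} = 3.39 + 2.53 = 5.920 kΩ.
V = V_CC · R/ΣR = 10.4 × 0.7851 = 8.166 V.

V ≈ 8.17 V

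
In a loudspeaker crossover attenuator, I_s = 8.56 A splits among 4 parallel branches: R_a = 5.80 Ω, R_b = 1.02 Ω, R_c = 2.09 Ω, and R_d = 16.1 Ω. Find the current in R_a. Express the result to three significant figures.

Total conductance ΣG = 1/5.80 + 1/1.02 + 1/2.09 + 1/16.1 = 1.693 (units of 1/Ω).
Current divider: I(R_a) = I_s · G_k/ΣG = 8.56 × (0.1724/1.693) = 8.56 × 0.1018 = 0.8715 A.

I ≈ 0.872 A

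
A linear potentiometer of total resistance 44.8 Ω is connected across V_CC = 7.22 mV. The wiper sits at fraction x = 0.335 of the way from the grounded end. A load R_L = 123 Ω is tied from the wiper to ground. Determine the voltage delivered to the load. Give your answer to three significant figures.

Split the track: R_lower = x·R_p = 15.01 Ω, R_upper = (1−x)·R_p = 29.79 Ω.
R_L loads the lower segment: effective lower R = 13.38 Ω.
Then V_out = V_CC · 13.38/(29.79 + 13.38) = 2.237 mV.

V_out ≈ 2.24 mV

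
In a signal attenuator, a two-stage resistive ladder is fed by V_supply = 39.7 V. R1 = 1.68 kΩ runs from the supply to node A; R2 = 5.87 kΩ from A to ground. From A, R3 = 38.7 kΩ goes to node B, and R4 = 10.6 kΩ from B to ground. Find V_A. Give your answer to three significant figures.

Node A sees R2 in parallel with the series input of stage 2, R3 + R4 = 49.30 kΩ.
R2 ‖ (R3+R4) = 5.245 kΩ.
First divider: V_A = V_supply · 5.245/(1.68 + 5.245) = 30.07 V.

V_A ≈ 30.1 V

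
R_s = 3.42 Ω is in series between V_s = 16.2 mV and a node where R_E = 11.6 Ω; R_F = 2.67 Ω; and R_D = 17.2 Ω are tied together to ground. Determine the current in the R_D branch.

I ≈ 0.339 mA

Parallel bank: R_p = 1/(1/11.6 + 1/2.67 + 1/17.2) = 1.927 Ω.
V_A = 16.2 × 1.927/5.347 = 5.839 mV.
Branch current I = V_A/R_D = 5.839/17.2 = 0.3395 mA.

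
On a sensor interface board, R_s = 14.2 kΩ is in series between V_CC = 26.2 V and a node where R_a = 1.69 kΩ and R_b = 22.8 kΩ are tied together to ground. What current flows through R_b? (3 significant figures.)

I ≈ 0.115 mA

Parallel bank: R_p = 1/(1/1.69 + 1/22.8) = 1.573 kΩ.
V_A by voltage divider: V_A = 26.2 × 1.573/(14.2 + 1.573) = 2.613 V.
Branch current I = V_A/R_b = 2.613/22.8 = 0.1146 mA.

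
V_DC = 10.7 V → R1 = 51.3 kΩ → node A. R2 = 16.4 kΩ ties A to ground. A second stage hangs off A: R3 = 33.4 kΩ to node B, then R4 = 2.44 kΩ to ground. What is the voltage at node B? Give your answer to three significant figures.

Looking into the second stage from A: R3 + R4 = 35.84 kΩ appears in parallel with R2.
Effective lower resistance at A: R2 ‖ 35.84 = 11.25 kΩ.
So V_A = 10.7 × 0.1799 = 1.925 V.
V_B = V_A × 0.06808 = 0.1310 V.

V_B ≈ 0.131 V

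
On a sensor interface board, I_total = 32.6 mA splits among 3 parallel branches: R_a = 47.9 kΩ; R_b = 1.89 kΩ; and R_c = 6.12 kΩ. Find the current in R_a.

ΣG = 1/47.9 + 1/1.89 + 1/6.12 = 0.7134.
R_a takes the fraction G_k/ΣG = 0.02088/0.7134 = 0.02926, so I = 32.6 × 0.02926 = 0.9540 mA.

I ≈ 0.954 mA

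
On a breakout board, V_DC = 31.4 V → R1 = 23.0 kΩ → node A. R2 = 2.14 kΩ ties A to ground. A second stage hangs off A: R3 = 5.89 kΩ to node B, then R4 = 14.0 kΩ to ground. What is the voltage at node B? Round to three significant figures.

Looking into the second stage from A: R3 + R4 = 19.89 kΩ appears in parallel with R2.
R2 ‖ (R3+R4) = 1.932 kΩ.
V_A = 31.4 × 1.932/(23.0 + 1.932) = 2.433 V.
V_B = V_A × 0.7039 = 1.713 V.

V_B ≈ 1.71 V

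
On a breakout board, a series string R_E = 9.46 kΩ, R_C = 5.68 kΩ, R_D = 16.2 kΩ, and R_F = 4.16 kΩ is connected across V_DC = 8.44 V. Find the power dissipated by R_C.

P ≈ 0.321 mW

The common current is I = 8.44/35.50 = 0.2377 mA.
V(R_C) = I·R = 1.350 V; P = V·I = 1.350 × 0.2377 = 0.3211 mW.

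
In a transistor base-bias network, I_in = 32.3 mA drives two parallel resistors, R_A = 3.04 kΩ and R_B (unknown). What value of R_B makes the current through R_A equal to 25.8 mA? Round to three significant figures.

Two-branch current divider: I_A = I_in · R_B/(R_A + R_B).
25.8/32.3 = R_B/(R_A + R_B) → R_B = R_A · (0.7988)/(1 − 0.7988) = 3.04 × 3.969 = 12.07 kΩ.

R_B ≈ 12.1 kΩ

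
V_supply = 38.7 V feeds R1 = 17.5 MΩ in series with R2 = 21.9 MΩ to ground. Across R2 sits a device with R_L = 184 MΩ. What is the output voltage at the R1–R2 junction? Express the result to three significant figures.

First combine the lower leg with the load: R2 ‖ R_L = 19.57 MΩ.
Then V_out = V_supply · R2'/(R1 + R2') = 38.7 × 19.57/37.07 = 20.43 V.

V_out ≈ 20.4 V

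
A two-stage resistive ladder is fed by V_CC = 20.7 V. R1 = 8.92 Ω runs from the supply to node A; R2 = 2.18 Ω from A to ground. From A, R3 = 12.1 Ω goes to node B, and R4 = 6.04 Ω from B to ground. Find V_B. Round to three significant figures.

The second stage (R3 + R4 = 18.14 Ω) loads node A in parallel with R2.
Effective lower resistance at A: R2 ‖ 18.14 = 1.946 Ω.
So V_A = 20.7 × 0.1791 = 3.707 V.
V_B = V_A × 0.3330 = 1.234 V.

V_B ≈ 1.23 V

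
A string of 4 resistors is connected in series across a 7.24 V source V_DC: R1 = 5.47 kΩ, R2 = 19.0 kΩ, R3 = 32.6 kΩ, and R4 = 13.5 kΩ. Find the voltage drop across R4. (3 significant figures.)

V ≈ 1.39 V

Total series resistance ΣR = 5.47 + 19.0 + 32.6 + 13.5 = 70.57 kΩ.
By the voltage-divider rule, V = 7.24 × 13.50/70.57 = 1.385 V.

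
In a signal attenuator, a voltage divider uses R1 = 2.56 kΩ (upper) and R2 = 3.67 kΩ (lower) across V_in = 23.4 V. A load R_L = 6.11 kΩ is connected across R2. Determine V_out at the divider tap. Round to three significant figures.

R2 ‖ R_L = (3.67 × 6.11)/(3.67 + 6.11) = 2.293 kΩ.
Now apply the divider: V_out = 23.4 × 0.4725 = 11.06 V.

V_out ≈ 11.1 V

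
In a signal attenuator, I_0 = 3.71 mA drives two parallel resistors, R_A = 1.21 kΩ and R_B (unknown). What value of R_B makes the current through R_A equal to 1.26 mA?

In a two-way split, I_A/I_0 = R_B/(R_A + R_B).
With f = 0.3396, R_B = R_A · f/(1−f) = 1.21 × 0.5143 = 0.6223 kΩ.

R_B ≈ 0.622 kΩ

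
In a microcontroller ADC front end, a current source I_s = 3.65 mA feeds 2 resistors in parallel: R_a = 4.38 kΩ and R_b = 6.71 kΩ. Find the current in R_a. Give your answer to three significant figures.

I ≈ 2.21 mA

For two parallel branches, I_k = I_s · (other R)/(sum of R).
So I = 3.65 × 6.71/11.09 = 2.208 mA.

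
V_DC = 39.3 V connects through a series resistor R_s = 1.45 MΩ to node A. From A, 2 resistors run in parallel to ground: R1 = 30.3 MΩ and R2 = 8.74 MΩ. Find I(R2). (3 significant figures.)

Equivalent of the parallel group: R_p = 6.783 MΩ.
Node voltage V_A = V_DC · R_p/(R_s + R_p) = 39.3 × 0.8239 = 32.38 V.
I(R2) = V_A / R2 = 32.38/8.74 = 3.705 µA.

I ≈ 3.70 µA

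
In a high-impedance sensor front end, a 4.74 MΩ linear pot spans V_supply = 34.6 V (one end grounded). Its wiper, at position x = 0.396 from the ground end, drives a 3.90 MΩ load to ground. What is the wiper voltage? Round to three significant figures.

Split the track: R_lower = x·R_p = 1.877 MΩ, R_upper = (1−x)·R_p = 2.863 MΩ.
(x·R_p) ‖ R_L = 1.267 MΩ.
Then V_out = V_supply · 1.267/(2.863 + 1.267) = 10.62 V.

V_out ≈ 10.6 V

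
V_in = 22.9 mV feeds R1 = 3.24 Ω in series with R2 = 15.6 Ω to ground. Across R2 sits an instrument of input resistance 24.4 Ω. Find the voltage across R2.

R2 ‖ R_L = (15.6 × 24.4)/(15.6 + 24.4) = 9.516 Ω.
Voltage divider with the loaded lower leg: V_out = 22.9 × 9.516/(3.24 + 9.516) = 22.9 × 0.7460 = 17.08 mV.
(Unloaded it would be 19.0 mV; the load pulls it down.)

V_out ≈ 17.1 mV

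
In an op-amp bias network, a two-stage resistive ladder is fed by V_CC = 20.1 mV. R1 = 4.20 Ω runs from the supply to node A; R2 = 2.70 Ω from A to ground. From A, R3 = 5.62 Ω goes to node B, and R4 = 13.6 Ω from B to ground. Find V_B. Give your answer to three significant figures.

The second stage (R3 + R4 = 19.22 Ω) loads node A in parallel with R2.
Effective lower resistance at A: R2 ‖ 19.22 = 2.367 Ω.
So V_A = 20.1 × 0.3605 = 7.246 mV.
V_B = V_A × 0.7076 = 5.127 mV.

V_B ≈ 5.13 mV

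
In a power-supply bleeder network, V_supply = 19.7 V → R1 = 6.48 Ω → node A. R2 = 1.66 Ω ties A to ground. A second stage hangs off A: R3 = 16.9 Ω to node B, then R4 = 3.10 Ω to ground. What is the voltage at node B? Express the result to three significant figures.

V_B ≈ 0.584 V

Looking into the second stage from A: R3 + R4 = 20.00 Ω appears in parallel with R2.
R2 ‖ (R3+R4) = 1.533 Ω.
First divider: V_A = V_supply · 1.533/(6.48 + 1.533) = 3.768 V.
Then the unloaded second divider: V_B = V_A × R4/(R3+R4) = 3.768 × 0.1550 = 0.5841 V.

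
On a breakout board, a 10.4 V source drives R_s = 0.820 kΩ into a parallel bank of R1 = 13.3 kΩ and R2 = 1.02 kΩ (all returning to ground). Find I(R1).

Parallel bank: R_p = 1/(1/13.3 + 1/1.02) = 0.9473 kΩ.
Node voltage V_A = V_DC · R_p/(R_s + R_p) = 10.4 × 0.5360 = 5.575 V.
Branch current I = V_A/R1 = 5.575/13.3 = 0.4191 mA.
(Equivalently: I_total = 5.885 mA, then current-divider fraction G_k/ΣG = 0.07123.)

I ≈ 0.419 mA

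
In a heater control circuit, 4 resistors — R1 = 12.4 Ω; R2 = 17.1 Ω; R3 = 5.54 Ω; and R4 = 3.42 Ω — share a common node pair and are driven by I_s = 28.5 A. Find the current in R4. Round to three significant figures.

I ≈ 13.6 A

Total conductance ΣG = 1/12.4 + 1/17.1 + 1/5.54 + 1/3.42 = 0.6120 (units of 1/Ω).
R4 takes the fraction G_k/ΣG = 0.2924/0.6120 = 0.4778, so I = 28.5 × 0.4778 = 13.62 A.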